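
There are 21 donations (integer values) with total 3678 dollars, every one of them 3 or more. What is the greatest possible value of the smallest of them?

175

The average is 3678/21 < 176, so some value is ≤ 175.
Taking 18 copies of 175 and 3 copies of 176 gives exactly 3678, so 175 is attained.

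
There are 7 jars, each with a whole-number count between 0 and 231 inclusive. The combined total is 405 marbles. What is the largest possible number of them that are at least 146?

2

Suppose k of them are at least 146. Those contribute at least 146 each and the other 7 − k at least 0 each.
So the total is at least 146k + 0(7 − k) = 0 + 146k. This must be ≤ 405, giving k ≤ 2.
k = 2 is achieved by 2 values at 146 and 5 at 0, total 292; add 113 to one value (staying below 146) to reach 405.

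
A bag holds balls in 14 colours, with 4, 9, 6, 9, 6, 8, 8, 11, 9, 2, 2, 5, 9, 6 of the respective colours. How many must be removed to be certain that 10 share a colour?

In the worst case you take as many as possible of each colour without reaching 10: 4 + 9 + 6 + 9 + 6 + 8 + 8 + 9 + 9 + 2 + 2 + 5 + 9 + 6 = 92.
The next one must give 10 of some colour, so 92 + 1 = 93.

93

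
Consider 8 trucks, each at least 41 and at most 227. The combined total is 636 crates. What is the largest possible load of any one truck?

227

Maximizing one value means minimizing the remaining 7.
The other 7 contribute at least 7 × 41 = 287, leaving at most 636 − 287 = 349.
But each truck is capped at 227, so the maximum is 227.
Achievable: one at 227 and the other 7 totalling 409, which fits since 7 × 41 ≤ 409 ≤ 7 × 227.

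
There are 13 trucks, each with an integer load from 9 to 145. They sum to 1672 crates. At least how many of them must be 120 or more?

Suppose at most 13 − j of them reach 120; then j values are ≤ 119 and the rest ≤ 145.
The total is then ≤ 119·j + 145·(13 − j) = 1885 − 26j. For this to be ≥ 1672 we need j ≤ 8, so at least 13 − 8 = 5 must reach 120.
Exactly 5 works: 5 values at 145 and 8 at 119 total 1677; lower one of the high values by 5 (still ≥ 120) to hit 1672.

5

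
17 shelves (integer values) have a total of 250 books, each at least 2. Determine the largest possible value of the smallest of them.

14

The average is 250/17 < 15, so some value is ≤ 14.
Equality holds with 5 values of 14 and 12 values of 15.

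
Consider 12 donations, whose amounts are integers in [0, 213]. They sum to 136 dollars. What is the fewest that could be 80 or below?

11

If only k of them are at most 80, the other 12 − k are at least 81, so the total is at least (12 − k)·81 + k·0.
This is ≤ 136, so (12 − k)·81 + 0k ≤ 136, which gives k ≥ 11.
Exactly 11 works: 11 values at 0 and 1 at 81 total 81; raise one of the low values by 55 (still ≤ 80) to hit 136.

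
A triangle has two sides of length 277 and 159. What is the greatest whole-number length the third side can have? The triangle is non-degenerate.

The third side must be less than 277 + 159 = 436.
The largest integer below 436 is 435.

435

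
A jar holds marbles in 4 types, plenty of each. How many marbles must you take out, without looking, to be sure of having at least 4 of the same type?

13

In the worst case you draw 3 of each of the 4 types: 4 × 3 = 12.
One more forces 4 of some type, so 12 + 1 = 13.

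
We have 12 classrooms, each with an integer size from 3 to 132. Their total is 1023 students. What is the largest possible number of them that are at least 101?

If k of the values are ≥ 101, the total is ≥ 101k + 3(12 − k).
Setting 101k + 3(12 − k) ≤ 1023 gives 98k ≤ 987, so k ≤ 10.
k = 10 is achieved by 10 values at 101 and 2 at 3, total 1016; add 7 to one value (staying below 101) to reach 1023.

10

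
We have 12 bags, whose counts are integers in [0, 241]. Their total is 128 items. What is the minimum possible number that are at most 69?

Let j be the number exceeding 69. Then the total is ≥ 70·j + 0·(12 − j) = 0 + 70j.
So 70j ≤ 128 and j ≤ 1; hence at least 12 − 1 = 11 are ≤ 69.
Exactly 11 works: 11 values at 0 and 1 at 70 total 70; raise one of the low values by 58 (still ≤ 69) to hit 128.

11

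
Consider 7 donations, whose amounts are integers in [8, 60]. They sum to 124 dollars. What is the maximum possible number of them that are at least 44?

1

Suppose k of them are at least 44. Those contribute at least 44 each and the other 7 − k at least 8 each.
So the total is at least 44k + 8(7 − k) = 56 + 36k. This must be ≤ 124, giving k ≤ 1.
k = 1 is achieved by 1 value at 44 and 6 at 8, total 92; add 32 to one value (staying below 44) to reach 124.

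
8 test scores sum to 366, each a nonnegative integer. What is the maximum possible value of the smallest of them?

45

The average is 366/8 < 46, so some value is ≤ 45.
Taking 2 copies of 45 and 6 copies of 46 gives exactly 366, so 45 is attained.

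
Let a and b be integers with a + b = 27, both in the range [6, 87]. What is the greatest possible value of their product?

182

ab = a(27 − a) is maximized when a is as near 27/2 as the bounds allow.
Taking a = 13 and b = 14 (both in [6, 87]) gives ab = 182.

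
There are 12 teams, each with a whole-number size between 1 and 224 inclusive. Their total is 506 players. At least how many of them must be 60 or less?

4

Each value above 60 is at least 61, contributing at least 61 − 1 = 60 above the floor 1.
The sum exceeds the floor total 12 by 494, so at most ⌊494/60⌋ = 8 exceed 60, and at least 4 are ≤ 60.
Exactly 4 works: 4 values at 1 and 8 at 61 total 492; raise one of the low values by 14 (still ≤ 60) to hit 506.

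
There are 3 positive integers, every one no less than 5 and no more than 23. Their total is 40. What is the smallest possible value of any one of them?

Minimizing one value means maximizing the remaining 2.
The other 2 can take up 2 × 23 = 46 ≥ 40 − 5, so one integer can sit at its floor of 5.
Achievable: one at 5 and the other 2 totalling 35, which fits since 2 × 5 ≤ 35 ≤ 2 × 23.

5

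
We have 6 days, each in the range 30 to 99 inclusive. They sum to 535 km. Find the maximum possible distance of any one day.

99

To make one day as large as possible, make the other 5 as small as possible.
The other 5 contribute at least 5 × 30 = 150, leaving at most 535 − 150 = 385.
But each day is capped at 99, so the maximum is 99.
Achievable: one at 99 and the other 5 totalling 436, which fits since 5 × 30 ≤ 436 ≤ 5 × 99.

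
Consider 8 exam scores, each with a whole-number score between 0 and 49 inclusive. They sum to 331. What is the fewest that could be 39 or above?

3

If only k of them are at least 39, the other 8 − k are at most 38, so the total is at most k·49 + (8 − k)·38.
This must reach 331, so k·49 + (8 − k)·38 ≥ 331, giving k ≥ 3.
Exactly 3 works: 3 values at 49 and 5 at 38 total 337; lower one of the high values by 6 (still ≥ 39) to hit 331.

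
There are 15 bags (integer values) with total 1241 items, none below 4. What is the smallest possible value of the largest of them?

83

If every one of the 15 were at most 82, the total would be at most 15 × 82 = 1230 < 1241.
Equality holds with 11 values of 83 and 4 values of 82.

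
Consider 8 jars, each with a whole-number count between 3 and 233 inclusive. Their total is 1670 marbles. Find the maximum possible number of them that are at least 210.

7

If k of the values are ≥ 210, the total is ≥ 210k + 3(8 − k).
Setting 210k + 3(8 − k) ≤ 1670 gives 207k ≤ 1646, so k ≤ 7.
k = 7 is achieved by 7 values at 210 and 1 at 3, total 1473; add 197 to one value (staying below 210) to reach 1670.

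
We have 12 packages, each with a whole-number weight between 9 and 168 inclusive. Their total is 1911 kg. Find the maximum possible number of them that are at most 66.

Suppose k of them are at most 66. Those contribute at most 66 each and the rest at most 168 each.
So the total is at most 66k + 168(12 − k) = 2016 − 102k. This must still be ≥ 1911, so k ≤ 1.
k = 1 is achieved by 1 value at 66 and 11 at 168, total 1914; lower one of the 168's by 3 (still > 66) to reach 1911.

1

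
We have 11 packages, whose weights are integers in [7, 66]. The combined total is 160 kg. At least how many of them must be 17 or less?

Let j be the number exceeding 17. Then the total is ≥ 18·j + 7·(11 − j) = 77 + 11j.
So 11j ≤ 83 and j ≤ 7; hence at least 11 − 7 = 4 are ≤ 17.
Exactly 4 works: 4 values at 7 and 7 at 18 total 154; raise one of the low values by 6 (still ≤ 17) to hit 160.

4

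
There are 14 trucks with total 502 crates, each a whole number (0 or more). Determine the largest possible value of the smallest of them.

The 14 values sum to 502, so their minimum is at most ⌊502/14⌋ = 35.
Taking 2 copies of 35 and 12 copies of 36 gives exactly 502, so 35 is attained.

35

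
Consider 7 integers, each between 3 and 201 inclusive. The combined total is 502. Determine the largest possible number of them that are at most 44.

Each value at 44 or below falls at least 201 − 44 = 157 short of the ceiling 201.
The ceiling total is 7 × 201 = 1407, and we need 502, so at most ⌊(1407 − 502)/157⌋ = 5 can be that low.
k = 5 is achieved by 5 values at 44 and 2 at 201, total 622; lower one of the 201's by 120 (still > 44) to reach 502.

5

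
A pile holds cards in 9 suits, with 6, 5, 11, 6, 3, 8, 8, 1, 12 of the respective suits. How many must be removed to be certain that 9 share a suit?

In the worst case you take as many as possible of each suit without reaching 9: 6 + 5 + 8 + 6 + 3 + 8 + 8 + 1 + 8 = 53.
The next one must give 9 of some suit, so 53 + 1 = 54.

54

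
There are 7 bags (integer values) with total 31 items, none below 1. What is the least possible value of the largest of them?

The 7 values sum to 31, so their maximum is at least ⌈31/7⌉ = 5.
Taking 4 copies of 4 and 3 copies of 5 gives exactly 31, so 5 is attained.

5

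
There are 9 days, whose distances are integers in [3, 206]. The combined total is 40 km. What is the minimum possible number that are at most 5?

Each value above 5 is at least 6, contributing at least 6 − 3 = 3 above the floor 3.
The sum exceeds the floor total 27 by 13, so at most ⌊13/3⌋ = 4 exceed 5, and at least 5 are ≤ 5.
Exactly 5 works: 5 values at 3 and 4 at 6 total 39; raise one of the low values by 1 (still ≤ 5) to hit 40.

5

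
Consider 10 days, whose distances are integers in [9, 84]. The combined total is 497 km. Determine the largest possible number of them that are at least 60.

7

Suppose k of them are at least 60. Those contribute at least 60 each and the other 10 − k at least 9 each.
So the total is at least 60k + 9(10 − k) = 90 + 51k. This must be ≤ 497, giving k ≤ 7.
k = 7 is achieved by 7 values at 60 and 3 at 9, total 447; add 50 to one value (staying below 60) to reach 497.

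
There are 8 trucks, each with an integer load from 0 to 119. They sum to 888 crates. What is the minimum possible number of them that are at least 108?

3

Suppose at most 8 − j of them reach 108; then j values are ≤ 107 and the rest ≤ 119.
The total is then ≤ 107·j + 119·(8 − j) = 952 − 12j. For this to be ≥ 888 we need j ≤ 5, so at least 8 − 5 = 3 must reach 108.
Exactly 3 works: 3 values at 119 and 5 at 107 total 892; lower one of the high values by 4 (still ≥ 108) to hit 888.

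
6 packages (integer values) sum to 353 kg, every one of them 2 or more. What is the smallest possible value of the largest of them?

Some value must be at least ⌈353/6⌉ = 59, since 6 × 58 = 348 < 353.
Achievable: 5 of them at 59 and 1 at 58 total 353.

59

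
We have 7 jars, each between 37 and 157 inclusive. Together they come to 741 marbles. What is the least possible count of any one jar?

To make one jar as small as possible, make the other 6 as large as possible.
The other 6 can take up 6 × 157 = 942 ≥ 741 − 37, so one jar can sit at its floor of 37.
Achievable: one at 37 and the other 6 totalling 704, which fits since 6 × 37 ≤ 704 ≤ 6 × 157.

37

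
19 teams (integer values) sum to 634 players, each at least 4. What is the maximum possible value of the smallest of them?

33

The average is 634/19 < 34, so some value is ≤ 33.
Achievable: 12 of them at 33 and 7 at 34 total 634.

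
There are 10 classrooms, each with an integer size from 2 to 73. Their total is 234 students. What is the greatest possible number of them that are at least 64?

With k values at 64 or above and the rest at least 2, the sum is at least 20 + 62k.
Since the sum is 234, we need 62k ≤ 214, i.e. k ≤ 3.
k = 3 is achieved by 3 values at 64 and 7 at 2, total 206; add 28 to one value (staying below 64) to reach 234.

3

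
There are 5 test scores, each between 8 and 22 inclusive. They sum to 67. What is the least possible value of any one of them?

Minimizing one value means maximizing the remaining 4.
The other 4 can take up 4 × 22 = 88 ≥ 67 − 8, so one score can sit at its floor of 8.
Achievable: one at 8 and the other 4 totalling 59, which fits since 4 × 8 ≤ 59 ≤ 4 × 22.

8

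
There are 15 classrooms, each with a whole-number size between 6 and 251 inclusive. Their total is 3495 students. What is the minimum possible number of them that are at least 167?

12

Each value short of 167 is at most 166, costing at least 251 − 166 = 85 against the maximum total of 3765.
We can afford to lose at most 3765 − 3495 = 270, so at most ⌊270/85⌋ = 3 fall short, and at least 12 are ≥ 167.
Exactly 12 works: 12 values at 251 and 3 at 166 total 3510; lower one of the high values by 15 (still ≥ 167) to hit 3495.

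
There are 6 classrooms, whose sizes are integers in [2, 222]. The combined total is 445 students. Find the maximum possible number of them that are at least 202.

2

With k values at 202 or above and the rest at least 2, the sum is at least 12 + 200k.
Since the sum is 445, we need 200k ≤ 433, i.e. k ≤ 2.
k = 2 is achieved by 2 values at 202 and 4 at 2, total 412; add 33 to one value (staying below 202) to reach 445.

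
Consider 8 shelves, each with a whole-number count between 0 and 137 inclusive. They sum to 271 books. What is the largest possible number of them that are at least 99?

2

If k of the values are ≥ 99, the total is ≥ 99k + 0(8 − k).
Setting 99k + 0(8 − k) ≤ 271 gives 99k ≤ 271, so k ≤ 2.
k = 2 is achieved by 2 values at 99 and 6 at 0, total 198; add 73 to one value (staying below 99) to reach 271.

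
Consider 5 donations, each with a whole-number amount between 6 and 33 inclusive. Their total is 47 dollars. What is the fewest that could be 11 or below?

Let j be the number exceeding 11. Then the total is ≥ 12·j + 6·(5 − j) = 30 + 6j.
So 6j ≤ 17 and j ≤ 2; hence at least 5 − 2 = 3 are ≤ 11.
Exactly 3 works: 3 values at 6 and 2 at 12 total 42; raise one of the low values by 5 (still ≤ 11) to hit 47.

3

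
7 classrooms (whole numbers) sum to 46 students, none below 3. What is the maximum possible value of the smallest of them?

6

If every one of the 7 were at least 7, the total would be at least 7 × 7 = 49 > 46.
Equality holds with 3 values of 6 and 4 values of 7.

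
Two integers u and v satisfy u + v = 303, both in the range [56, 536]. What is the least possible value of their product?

uv = u(303 − u) is concave in u, so over [56, 247] it is minimized at an endpoint.
At the endpoint u = 56, v = 303 − 56 = 247, so uv = 56 × 247 = 13832.

13832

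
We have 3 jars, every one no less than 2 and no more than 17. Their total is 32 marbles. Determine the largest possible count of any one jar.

Maximizing one value means minimizing the remaining 2.
The other 2 contribute at least 2 × 2 = 4, leaving at most 32 − 4 = 28.
But each jar is capped at 17, so the maximum is 17.
Achievable: one at 17 and the other 2 totalling 15, which fits since 2 × 2 ≤ 15 ≤ 2 × 17.

17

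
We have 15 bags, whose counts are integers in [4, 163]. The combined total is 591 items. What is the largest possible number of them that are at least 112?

With k values at 112 or above and the rest at least 4, the sum is at least 60 + 108k.
Since the sum is 591, we need 108k ≤ 531, i.e. k ≤ 4.
k = 4 is achieved by 4 values at 112 and 11 at 4, total 492; add 99 to one value (staying below 112) to reach 591.

4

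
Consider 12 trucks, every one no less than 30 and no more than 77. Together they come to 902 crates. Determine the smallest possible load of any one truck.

55

To make one truck as small as possible, make the other 11 as large as possible.
The other 11 contribute at most 11 × 77 = 847, leaving at least 902 − 847 = 55.
Since 55 ≥ 30, this is achievable: one at 55 and 11 at 77.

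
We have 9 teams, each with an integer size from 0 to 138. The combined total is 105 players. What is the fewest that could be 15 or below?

Let j be the number exceeding 15. Then the total is ≥ 16·j + 0·(9 − j) = 0 + 16j.
So 16j ≤ 105 and j ≤ 6; hence at least 9 − 6 = 3 are ≤ 15.
Exactly 3 works: 3 values at 0 and 6 at 16 total 96; raise one of the low values by 9 (still ≤ 15) to hit 105.

3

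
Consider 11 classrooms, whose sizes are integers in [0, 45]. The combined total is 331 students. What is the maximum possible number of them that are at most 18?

Each value at 18 or below falls at least 45 − 18 = 27 short of the ceiling 45.
The ceiling total is 11 × 45 = 495, and we need 331, so at most ⌊(495 − 331)/27⌋ = 6 can be that low.
k = 6 is achieved by 6 values at 18 and 5 at 45, total 333; lower one of the 45's by 2 (still > 18) to reach 331.

6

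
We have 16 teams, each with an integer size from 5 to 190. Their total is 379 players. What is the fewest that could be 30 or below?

Each value above 30 is at least 31, contributing at least 31 − 5 = 26 above the floor 5.
The sum exceeds the floor total 80 by 299, so at most ⌊299/26⌋ = 11 exceed 30, and at least 5 are ≤ 30.
Exactly 5 works: 5 values at 5 and 11 at 31 total 366; raise one of the low values by 13 (still ≤ 30) to hit 379.

5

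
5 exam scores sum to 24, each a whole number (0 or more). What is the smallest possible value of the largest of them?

5

Some value must be at least ⌈24/5⌉ = 5, since 5 × 4 = 20 < 24.
Equality holds with 4 values of 5 and 1 value of 4.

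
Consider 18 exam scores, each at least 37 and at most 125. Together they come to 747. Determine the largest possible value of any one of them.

118

Maximizing one value means minimizing the remaining 17.
The other 17 contribute at least 17 × 37 = 629, leaving at most 747 − 629 = 118.
Since 118 ≤ 125, this is achievable: one at 118 and 17 at 37.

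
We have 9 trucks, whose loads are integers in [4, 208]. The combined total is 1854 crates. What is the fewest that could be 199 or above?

If only k of them are at least 199, the other 9 − k are at most 198, so the total is at most k·208 + (9 − k)·198.
This must reach 1854, so k·208 + (9 − k)·198 ≥ 1854, giving k ≥ 8.
Exactly 8 works: 8 values at 208 and 1 at 198 total 1862; lower one of the high values by 8 (still ≥ 199) to hit 1854.

8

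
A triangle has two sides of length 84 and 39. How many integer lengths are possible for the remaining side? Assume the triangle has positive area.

The triangle inequality gives |84 − 39| < c < 84 + 39, i.e. 45 < c < 123.
So c can be any integer from 46 to 122: 77 values.

77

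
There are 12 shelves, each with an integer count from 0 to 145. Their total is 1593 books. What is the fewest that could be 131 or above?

If only k of them are at least 131, the other 12 − k are at most 130, so the total is at most k·145 + (12 − k)·130.
This must reach 1593, so k·145 + (12 − k)·130 ≥ 1593, giving k ≥ 3.
Exactly 3 works: 3 values at 145 and 9 at 130 total 1605; lower one of the high values by 12 (still ≥ 131) to hit 1593.

3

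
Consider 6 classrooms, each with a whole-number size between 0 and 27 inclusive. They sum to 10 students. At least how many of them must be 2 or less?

3

Let j be the number exceeding 2. Then the total is ≥ 3·j + 0·(6 − j) = 0 + 3j.
So 3j ≤ 10 and j ≤ 3; hence at least 6 − 3 = 3 are ≤ 2.
Exactly 3 works: 3 values at 0 and 3 at 3 total 9; raise one of the low values by 1 (still ≤ 2) to hit 10.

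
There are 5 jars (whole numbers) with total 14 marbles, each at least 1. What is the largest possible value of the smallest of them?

2

The 5 values sum to 14, so their minimum is at most ⌊14/5⌋ = 2.
Taking 1 copy of 2 and 4 copies of 3 gives exactly 14, so 2 is attained.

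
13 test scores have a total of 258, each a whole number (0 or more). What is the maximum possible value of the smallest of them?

The 13 values sum to 258, so their minimum is at most ⌊258/13⌋ = 19.
Taking 2 copies of 19 and 11 copies of 20 gives exactly 258, so 19 is attained.

19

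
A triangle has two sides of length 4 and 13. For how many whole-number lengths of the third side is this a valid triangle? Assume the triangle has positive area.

The triangle inequality gives |4 − 13| < c < 4 + 13, i.e. 9 < c < 17.
So c can be any integer from 10 to 16: 7 values.

7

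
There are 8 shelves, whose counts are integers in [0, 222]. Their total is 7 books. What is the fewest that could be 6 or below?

7

If only k of them are at most 6, the other 8 − k are at least 7, so the total is at least (8 − k)·7 + k·0.
This is ≤ 7, so (8 − k)·7 + 0k ≤ 7, which gives k ≥ 7.
Exactly 7 works: 7 values at 0 and 1 at 7 total 7.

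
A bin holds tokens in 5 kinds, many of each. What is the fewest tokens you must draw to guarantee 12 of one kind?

In the worst case you draw 11 of each of the 5 kinds: 5 × 11 = 55.
One more forces 12 of some kind, so 55 + 1 = 56.

56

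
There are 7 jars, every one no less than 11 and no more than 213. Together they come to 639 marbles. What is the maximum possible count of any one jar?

To make one jar as large as possible, make the other 6 as small as possible.
The other 6 contribute at least 6 × 11 = 66, leaving at most 639 − 66 = 573.
But each jar is capped at 213, so the maximum is 213.
Achievable: one at 213 and the other 6 totalling 426, which fits since 6 × 11 ≤ 426 ≤ 6 × 213.

213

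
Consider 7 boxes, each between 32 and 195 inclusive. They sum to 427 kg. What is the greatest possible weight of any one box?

195

Maximizing one value means minimizing the remaining 6.
The other 6 contribute at least 6 × 32 = 192, leaving at most 427 − 192 = 235.
But each box is capped at 195, so the maximum is 195.
Achievable: one at 195 and the other 6 totalling 232, which fits since 6 × 32 ≤ 232 ≤ 6 × 195.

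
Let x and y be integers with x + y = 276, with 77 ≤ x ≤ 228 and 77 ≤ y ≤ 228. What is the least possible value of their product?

xy = x(276 − x) is concave in x, so over [77, 199] it is minimized at an endpoint.
The extreme feasible split is x = 77, y = 199, giving xy = 15323.

15323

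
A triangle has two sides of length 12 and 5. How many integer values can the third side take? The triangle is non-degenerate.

9

The triangle inequality gives |12 − 5| < c < 12 + 5, i.e. 7 < c < 17.
So c can be any integer from 8 to 16: 9 values.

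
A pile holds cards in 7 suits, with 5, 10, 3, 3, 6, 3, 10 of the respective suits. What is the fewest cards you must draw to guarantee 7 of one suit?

33

In the worst case you take as many as possible of each suit without reaching 7: 5 + 6 + 3 + 3 + 6 + 3 + 6 = 32.
The next one must give 7 of some suit, so 32 + 1 = 33.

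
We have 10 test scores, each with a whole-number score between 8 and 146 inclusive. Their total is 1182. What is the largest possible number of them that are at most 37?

Each value at 37 or below falls at least 146 − 37 = 109 short of the ceiling 146.
The ceiling total is 10 × 146 = 1460, and we need 1182, so at most ⌊(1460 − 1182)/109⌋ = 2 can be that low.
k = 2 is achieved by 2 values at 37 and 8 at 146, total 1242; lower one of the 146's by 60 (still > 37) to reach 1182.

2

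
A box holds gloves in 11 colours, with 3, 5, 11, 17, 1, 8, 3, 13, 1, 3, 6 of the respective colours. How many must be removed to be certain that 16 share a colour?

70

In the worst case you take as many as possible of each colour without reaching 16: 3 + 5 + 11 + 15 + 1 + 8 + 3 + 13 + 1 + 3 + 6 = 69.
The next one must give 16 of some colour, so 69 + 1 = 70.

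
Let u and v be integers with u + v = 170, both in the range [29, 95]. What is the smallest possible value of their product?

Since u + v is fixed, pushing one of them to its bound minimizes the product.
The extreme feasible split is u = 75, v = 95, giving uv = 7125.

7125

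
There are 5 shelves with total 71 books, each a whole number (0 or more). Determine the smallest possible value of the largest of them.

Some value must be at least ⌈71/5⌉ = 15, since 5 × 14 = 70 < 71.
Equality holds with 1 value of 15 and 4 values of 14.

15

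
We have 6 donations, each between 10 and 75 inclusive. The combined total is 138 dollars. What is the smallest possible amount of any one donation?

10

To make one donation as small as possible, make the other 5 as large as possible.
The other 5 can take up 5 × 75 = 375 ≥ 138 − 10, so one donation can sit at its floor of 10.
Achievable: one at 10 and the other 5 totalling 128, which fits since 5 × 10 ≤ 128 ≤ 5 × 75.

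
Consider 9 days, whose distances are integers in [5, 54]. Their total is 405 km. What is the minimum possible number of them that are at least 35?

5

Suppose at most 9 − j of them reach 35; then j values are ≤ 34 and the rest ≤ 54.
The total is then ≤ 34·j + 54·(9 − j) = 486 − 20j. For this to be ≥ 405 we need j ≤ 4, so at least 9 − 4 = 5 must reach 35.
Exactly 5 works: 5 values at 54 and 4 at 34 total 406; lower one of the high values by 1 (still ≥ 35) to hit 405.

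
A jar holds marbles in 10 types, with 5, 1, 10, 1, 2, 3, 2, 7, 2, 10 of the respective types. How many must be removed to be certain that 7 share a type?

35

In the worst case you take as many as possible of each type without reaching 7: 5 + 1 + 6 + 1 + 2 + 3 + 2 + 6 + 2 + 6 = 34.
The next one must give 7 of some type, so 34 + 1 = 35.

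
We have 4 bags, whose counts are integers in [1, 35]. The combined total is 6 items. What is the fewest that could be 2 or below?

Each value above 2 is at least 3, contributing at least 3 − 1 = 2 above the floor 1.
The sum exceeds the floor total 4 by 2, so at most ⌊2/2⌋ = 1 exceed 2, and at least 3 are ≤ 2.
Exactly 3 works: 3 values at 1 and 1 at 3 total 6.

3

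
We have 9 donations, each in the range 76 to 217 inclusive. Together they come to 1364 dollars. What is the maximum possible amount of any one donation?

217

To make one donation as large as possible, make the other 8 as small as possible.
The other 8 contribute at least 8 × 76 = 608, leaving at most 1364 − 608 = 756.
But each donation is capped at 217, so the maximum is 217.
Achievable: one at 217 and the other 8 totalling 1147, which fits since 8 × 76 ≤ 1147 ≤ 8 × 217.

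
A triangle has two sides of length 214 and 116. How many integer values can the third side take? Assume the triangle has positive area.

The triangle inequality gives |214 − 116| < c < 214 + 116, i.e. 98 < c < 330.
So c can be any integer from 99 to 329: 231 values.

231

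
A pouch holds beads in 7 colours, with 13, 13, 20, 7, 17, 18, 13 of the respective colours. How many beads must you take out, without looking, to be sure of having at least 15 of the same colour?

89

In the worst case you take as many as possible of each colour without reaching 15: 13 + 13 + 14 + 7 + 14 + 14 + 13 = 88.
The next one must give 15 of some colour, so 88 + 1 = 89.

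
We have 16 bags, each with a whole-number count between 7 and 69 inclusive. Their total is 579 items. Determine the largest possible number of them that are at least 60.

With k values at 60 or above and the rest at least 7, the sum is at least 112 + 53k.
Since the sum is 579, we need 53k ≤ 467, i.e. k ≤ 8.
k = 8 is achieved by 8 values at 60 and 8 at 7, total 536; add 43 to one value (staying below 60) to reach 579.

8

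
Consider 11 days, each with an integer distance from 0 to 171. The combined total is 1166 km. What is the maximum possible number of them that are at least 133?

8

Suppose k of them are at least 133. Those contribute at least 133 each and the other 11 − k at least 0 each.
So the total is at least 133k + 0(11 − k) = 0 + 133k. This must be ≤ 1166, giving k ≤ 8.
k = 8 is achieved by 8 values at 133 and 3 at 0, total 1064; add 102 to one value (staying below 133) to reach 1166.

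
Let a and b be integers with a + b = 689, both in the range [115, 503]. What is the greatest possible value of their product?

ab = a(689 − a) is maximized when a is as near 689/2 as the bounds allow.
Taking a = 344 and b = 345 (both in [115, 503]) gives ab = 118680.

118680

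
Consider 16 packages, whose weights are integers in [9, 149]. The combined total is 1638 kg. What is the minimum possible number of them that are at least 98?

Each value short of 98 is at most 97, costing at least 149 − 97 = 52 against the maximum total of 2384.
We can afford to lose at most 2384 − 1638 = 746, so at most ⌊746/52⌋ = 14 fall short, and at least 2 are ≥ 98.
Exactly 2 works: 2 values at 149 and 14 at 97 total 1656; lower one of the high values by 18 (still ≥ 98) to hit 1638.

2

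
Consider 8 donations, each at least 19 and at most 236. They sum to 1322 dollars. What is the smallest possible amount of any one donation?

19

To make one donation as small as possible, make the other 7 as large as possible.
The other 7 can take up 7 × 236 = 1652 ≥ 1322 − 19, so one donation can sit at its floor of 19.
Achievable: one at 19 and the other 7 totalling 1303, which fits since 7 × 19 ≤ 1303 ≤ 7 × 236.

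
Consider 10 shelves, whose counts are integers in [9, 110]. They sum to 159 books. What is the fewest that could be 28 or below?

Each value above 28 is at least 29, contributing at least 29 − 9 = 20 above the floor 9.
The sum exceeds the floor total 90 by 69, so at most ⌊69/20⌋ = 3 exceed 28, and at least 7 are ≤ 28.
Exactly 7 works: 7 values at 9 and 3 at 29 total 150; raise one of the low values by 9 (still ≤ 28) to hit 159.

7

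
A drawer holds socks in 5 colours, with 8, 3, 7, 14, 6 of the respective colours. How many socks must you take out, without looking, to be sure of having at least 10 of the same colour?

In the worst case you take as many as possible of each colour without reaching 10: 8 + 3 + 7 + 9 + 6 = 33.
The next one must give 10 of some colour, so 33 + 1 = 34.

34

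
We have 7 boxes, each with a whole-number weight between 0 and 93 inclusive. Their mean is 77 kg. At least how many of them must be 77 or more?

1

The total is 7 × 77 = 539.
If only k of them are at least 77, the other 7 − k are at most 76, so the total is at most k·93 + (7 − k)·76.
This must reach 539, so k·93 + (7 − k)·76 ≥ 539, giving k ≥ 1.
Exactly 1 works: 1 value at 93 and 6 at 76 total 549; lower one of the high values by 10 (still ≥ 77) to hit 539.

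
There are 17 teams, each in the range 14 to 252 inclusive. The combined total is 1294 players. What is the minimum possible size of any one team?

14

To make one team as small as possible, make the other 16 as large as possible.
The other 16 can take up 16 × 252 = 4032 ≥ 1294 − 14, so one team can sit at its floor of 14.
Achievable: one at 14 and the other 16 totalling 1280, which fits since 16 × 14 ≤ 1280 ≤ 16 × 252.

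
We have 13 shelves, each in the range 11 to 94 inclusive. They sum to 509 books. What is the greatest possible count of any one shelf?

94

To make one shelf as large as possible, make the other 12 as small as possible.
The other 12 contribute at least 12 × 11 = 132, leaving at most 509 − 132 = 377.
But each shelf is capped at 94, so the maximum is 94.
Achievable: one at 94 and the other 12 totalling 415, which fits since 12 × 11 ≤ 415 ≤ 12 × 94.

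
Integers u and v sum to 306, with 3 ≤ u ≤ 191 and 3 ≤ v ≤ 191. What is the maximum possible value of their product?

23409

With u + v fixed, uv peaks when the two are closest together.
Taking u = 153 and v = 153 (both in [3, 191]) gives uv = 23409.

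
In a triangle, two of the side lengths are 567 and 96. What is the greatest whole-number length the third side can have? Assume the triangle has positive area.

662

The third side must be less than 567 + 96 = 663.
The largest integer below 663 is 662.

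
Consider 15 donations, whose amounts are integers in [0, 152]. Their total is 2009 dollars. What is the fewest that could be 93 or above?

11

If only k of them are at least 93, the other 15 − k are at most 92, so the total is at most k·152 + (15 − k)·92.
This must reach 2009, so k·152 + (15 − k)·92 ≥ 2009, giving k ≥ 11.
Exactly 11 works: 11 values at 152 and 4 at 92 total 2040; lower one of the high values by 31 (still ≥ 93) to hit 2009.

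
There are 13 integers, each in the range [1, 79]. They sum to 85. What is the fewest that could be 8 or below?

4

Let j be the number exceeding 8. Then the total is ≥ 9·j + 1·(13 − j) = 13 + 8j.
So 8j ≤ 72 and j ≤ 9; hence at least 13 − 9 = 4 are ≤ 8.
Exactly 4 works: 4 values at 1 and 9 at 9 total 85.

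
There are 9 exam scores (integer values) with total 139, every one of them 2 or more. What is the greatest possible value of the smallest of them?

15

If every one of the 9 were at least 16, the total would be at least 9 × 16 = 144 > 139.
Equality holds with 5 values of 15 and 4 values of 16.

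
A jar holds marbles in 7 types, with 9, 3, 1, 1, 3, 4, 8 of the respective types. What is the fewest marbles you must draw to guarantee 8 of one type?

In the worst case you take as many as possible of each type without reaching 8: 7 + 3 + 1 + 1 + 3 + 4 + 7 = 26.
The next one must give 8 of some type, so 26 + 1 = 27.

27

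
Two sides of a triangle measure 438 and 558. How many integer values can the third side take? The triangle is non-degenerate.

875

The triangle inequality gives |438 − 558| < c < 438 + 558, i.e. 120 < c < 996.
So c can be any integer from 121 to 995: 875 values.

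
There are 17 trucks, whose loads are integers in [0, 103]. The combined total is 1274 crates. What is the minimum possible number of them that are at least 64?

6

Each value short of 64 is at most 63, costing at least 103 − 63 = 40 against the maximum total of 1751.
We can afford to lose at most 1751 − 1274 = 477, so at most ⌊477/40⌋ = 11 fall short, and at least 6 are ≥ 64.
Exactly 6 works: 6 values at 103 and 11 at 63 total 1311; lower one of the high values by 37 (still ≥ 64) to hit 1274.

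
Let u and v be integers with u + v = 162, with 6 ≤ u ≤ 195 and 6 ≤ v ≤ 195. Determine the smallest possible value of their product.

936

uv = u(162 − u) is concave in u, so over [6, 156] it is minimized at an endpoint.
At the endpoint u = 6, v = 162 − 6 = 156, so uv = 6 × 156 = 936.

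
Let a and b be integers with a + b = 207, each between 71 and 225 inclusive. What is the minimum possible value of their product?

9656

Since a + b is fixed, pushing one of them to its bound minimizes the product.
The extreme feasible split is a = 71, b = 136, giving ab = 9656.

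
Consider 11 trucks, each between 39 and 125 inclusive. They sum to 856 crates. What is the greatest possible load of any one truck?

To make one truck as large as possible, make the other 10 as small as possible.
The other 10 contribute at least 10 × 39 = 390, leaving at most 856 − 390 = 466.
But each truck is capped at 125, so the maximum is 125.
Achievable: one at 125 and the other 10 totalling 731, which fits since 10 × 39 ≤ 731 ≤ 10 × 125.

125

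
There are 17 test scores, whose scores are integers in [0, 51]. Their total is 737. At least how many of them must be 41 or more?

6

If only k of them are at least 41, the other 17 − k are at most 40, so the total is at most k·51 + (17 − k)·40.
This must reach 737, so k·51 + (17 − k)·40 ≥ 737, giving k ≥ 6.
Exactly 6 works: 6 values at 51 and 11 at 40 total 746; lower one of the high values by 9 (still ≥ 41) to hit 737.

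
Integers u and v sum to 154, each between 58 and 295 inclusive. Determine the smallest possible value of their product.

5568

uv = u(154 − u) is concave in u, so over [58, 96] it is minimized at an endpoint.
The extreme feasible split is u = 58, v = 96, giving uv = 5568.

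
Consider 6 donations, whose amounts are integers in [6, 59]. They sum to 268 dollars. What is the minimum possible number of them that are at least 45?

Suppose at most 6 − j of them reach 45; then j values are ≤ 44 and the rest ≤ 59.
The total is then ≤ 44·j + 59·(6 − j) = 354 − 15j. For this to be ≥ 268 we need j ≤ 5, so at least 6 − 5 = 1 must reach 45.
Exactly 1 works: 1 value at 59 and 5 at 44 total 279; lower one of the high values by 11 (still ≥ 45) to hit 268.

1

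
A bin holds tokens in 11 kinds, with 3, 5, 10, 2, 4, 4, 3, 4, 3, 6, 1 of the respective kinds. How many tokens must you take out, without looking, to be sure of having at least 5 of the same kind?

In the worst case you take as many as possible of each kind without reaching 5: 3 + 4 + 4 + 2 + 4 + 4 + 3 + 4 + 3 + 4 + 1 = 36.
The next one must give 5 of some kind, so 36 + 1 = 37.

37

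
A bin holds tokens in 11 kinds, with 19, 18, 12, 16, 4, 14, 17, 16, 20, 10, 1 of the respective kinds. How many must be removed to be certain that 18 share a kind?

142

In the worst case you take as many as possible of each kind without reaching 18: 17 + 17 + 12 + 16 + 4 + 14 + 17 + 16 + 17 + 10 + 1 = 141.
The next one must give 18 of some kind, so 141 + 1 = 142.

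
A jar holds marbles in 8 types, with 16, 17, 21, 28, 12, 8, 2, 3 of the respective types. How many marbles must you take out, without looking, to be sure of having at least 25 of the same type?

104

In the worst case you take as many as possible of each type without reaching 25: 16 + 17 + 21 + 24 + 12 + 8 + 2 + 3 = 103.
The next one must give 25 of some type, so 103 + 1 = 104.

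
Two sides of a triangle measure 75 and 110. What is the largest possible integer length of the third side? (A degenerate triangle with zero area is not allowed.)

184

The third side must be less than 75 + 110 = 185.
The largest integer below 185 is 184.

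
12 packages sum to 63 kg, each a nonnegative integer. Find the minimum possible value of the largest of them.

6

Some value must be at least ⌈63/12⌉ = 6, since 12 × 5 = 60 < 63.
Taking 9 copies of 5 and 3 copies of 6 gives exactly 63, so 6 is attained.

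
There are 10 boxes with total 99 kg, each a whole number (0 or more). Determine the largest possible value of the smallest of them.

9

If every one of the 10 were at least 10, the total would be at least 10 × 10 = 100 > 99.
Taking 1 copy of 9 and 9 copies of 10 gives exactly 99, so 9 is attained.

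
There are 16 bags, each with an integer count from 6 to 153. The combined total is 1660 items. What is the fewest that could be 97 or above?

Suppose at most 16 − j of them reach 97; then j values are ≤ 96 and the rest ≤ 153.
The total is then ≤ 96·j + 153·(16 − j) = 2448 − 57j. For this to be ≥ 1660 we need j ≤ 13, so at least 16 − 13 = 3 must reach 97.
Exactly 3 works: 3 values at 153 and 13 at 96 total 1707; lower one of the high values by 47 (still ≥ 97) to hit 1660.

3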